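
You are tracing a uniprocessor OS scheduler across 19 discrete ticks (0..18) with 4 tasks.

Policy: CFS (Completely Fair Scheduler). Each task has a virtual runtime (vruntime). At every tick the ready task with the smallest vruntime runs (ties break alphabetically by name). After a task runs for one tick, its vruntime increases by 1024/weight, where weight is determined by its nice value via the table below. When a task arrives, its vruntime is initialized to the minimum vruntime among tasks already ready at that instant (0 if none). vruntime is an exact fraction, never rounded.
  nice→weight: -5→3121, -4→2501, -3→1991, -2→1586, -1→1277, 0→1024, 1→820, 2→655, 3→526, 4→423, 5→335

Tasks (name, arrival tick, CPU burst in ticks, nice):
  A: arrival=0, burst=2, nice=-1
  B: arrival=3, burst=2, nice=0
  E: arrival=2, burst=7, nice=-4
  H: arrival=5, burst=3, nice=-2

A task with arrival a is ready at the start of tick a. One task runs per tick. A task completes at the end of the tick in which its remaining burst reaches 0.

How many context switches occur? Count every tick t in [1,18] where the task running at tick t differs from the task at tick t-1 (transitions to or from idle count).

context switches = 11

t=0: vr[A=0] → run A
t=1: vr[A=1024/1277] → run A
t=2: vr[E=0] → run E
t=3: vr[B=1024/2501 E=1024/2501] → run B
t=4: vr[B=3525/2501 E=1024/2501] → run E
t=5: vr[B=3525/2501 E=2048/2501 H=2048/2501] → run E
t=6: vr[B=3525/2501 E=3072/2501 H=2048/2501] → run H
t=7: vr[B=3525/2501 E=3072/2501 H=47616/32513] → run E
t=8: vr[B=3525/2501 E=4096/2501 H=47616/32513] → run B
t=9: vr[E=4096/2501 H=47616/32513] → run H
t=10: vr[E=4096/2501 H=68608/32513] → run E
t=11: vr[E=5120/2501 H=68608/32513] → run E
t=12: vr[E=6144/2501 H=68608/32513] → run H
t=13: vr[E=6144/2501] → run E
t=14: (idle)
t=15: (idle)
t=16: (idle)
t=17: (idle)
t=18: (idle)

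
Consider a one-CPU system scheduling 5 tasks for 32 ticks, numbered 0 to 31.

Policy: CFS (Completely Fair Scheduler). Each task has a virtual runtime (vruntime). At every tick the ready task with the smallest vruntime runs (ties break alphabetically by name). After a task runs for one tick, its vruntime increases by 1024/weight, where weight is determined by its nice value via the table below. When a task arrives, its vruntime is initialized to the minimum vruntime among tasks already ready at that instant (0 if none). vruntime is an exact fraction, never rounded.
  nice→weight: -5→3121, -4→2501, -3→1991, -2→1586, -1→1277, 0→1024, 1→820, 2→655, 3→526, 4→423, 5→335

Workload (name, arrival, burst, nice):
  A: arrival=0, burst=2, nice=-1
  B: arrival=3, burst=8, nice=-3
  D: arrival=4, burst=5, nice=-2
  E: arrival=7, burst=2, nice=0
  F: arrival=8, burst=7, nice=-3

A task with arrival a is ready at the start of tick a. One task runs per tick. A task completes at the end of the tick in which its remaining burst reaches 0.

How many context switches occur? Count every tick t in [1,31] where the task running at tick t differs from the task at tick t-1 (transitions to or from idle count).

context switches = 22

t=0: vr[A=0] → run A
t=1: vr[A=1024/1277] → run A
t=2: (idle)
t=3: vr[B=0] → run B
t=4: vr[B=1024/1991 D=1024/1991] → run B
t=5: vr[B=2048/1991 D=1024/1991] → run D
t=6: vr[B=2048/1991 D=1831424/1578863] → run B
t=7: vr[B=3072/1991 D=1831424/1578863 E=1831424/1578863] → run D
t=8: vr[B=3072/1991 D=2850816/1578863 E=1831424/1578863 F=1831424/1578863] → run E
t=9: vr[B=3072/1991 D=2850816/1578863 E=3410287/1578863 F=1831424/1578863] → run F
t=10: vr[B=3072/1991 D=2850816/1578863 E=3410287/1578863 F=2643456/1578863] → run B
t=11: vr[B=4096/1991 D=2850816/1578863 E=3410287/1578863 F=2643456/1578863] → run F
t=12: vr[B=4096/1991 D=2850816/1578863 E=3410287/1578863 F=3455488/1578863] → run D
t=13: vr[B=4096/1991 D=3870208/1578863 E=3410287/1578863 F=3455488/1578863] → run B
t=14: vr[B=5120/1991 D=3870208/1578863 E=3410287/1578863 F=3455488/1578863] → run E
t=15: vr[B=5120/1991 D=3870208/1578863 F=3455488/1578863] → run F
t=16: vr[B=5120/1991 D=3870208/1578863 F=4267520/1578863] → run D
t=17: vr[B=5120/1991 D=4889600/1578863 F=4267520/1578863] → run B
t=18: vr[B=6144/1991 D=4889600/1578863 F=4267520/1578863] → run F
t=19: vr[B=6144/1991 D=4889600/1578863 F=5079552/1578863] → run B
t=20: vr[B=7168/1991 D=4889600/1578863 F=5079552/1578863] → run D
t=21: vr[B=7168/1991 F=5079552/1578863] → run F
t=22: vr[B=7168/1991 F=5891584/1578863] → run B
t=23: vr[F=5891584/1578863] → run F
t=24: vr[F=6703616/1578863] → run F
t=25: (idle)
t=26: (idle)
t=27: (idle)
t=28: (idle)
t=29: (idle)
t=30: (idle)
t=31: (idle)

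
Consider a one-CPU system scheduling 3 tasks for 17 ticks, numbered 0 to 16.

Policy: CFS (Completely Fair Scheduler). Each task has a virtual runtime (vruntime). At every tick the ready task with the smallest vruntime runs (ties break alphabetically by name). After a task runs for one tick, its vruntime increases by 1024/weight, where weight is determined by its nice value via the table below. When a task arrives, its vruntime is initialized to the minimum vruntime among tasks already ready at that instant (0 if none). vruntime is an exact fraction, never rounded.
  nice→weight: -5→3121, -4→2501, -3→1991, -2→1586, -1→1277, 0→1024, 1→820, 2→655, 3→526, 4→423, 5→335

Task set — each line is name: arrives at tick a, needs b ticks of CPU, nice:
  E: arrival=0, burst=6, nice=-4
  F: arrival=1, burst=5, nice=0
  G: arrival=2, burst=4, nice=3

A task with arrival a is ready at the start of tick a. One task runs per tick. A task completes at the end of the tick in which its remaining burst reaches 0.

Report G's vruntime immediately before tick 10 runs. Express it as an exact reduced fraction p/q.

t=0: vr[E=0] → run E
t=1: vr[E=1024/2501 F=1024/2501] → run E
t=2: vr[E=2048/2501 F=1024/2501 G=1024/2501] → run F
t=3: vr[E=2048/2501 F=3525/2501 G=1024/2501] → run G
t=4: vr[E=2048/2501 F=3525/2501 G=1549824/657763] → run E
t=5: vr[E=3072/2501 F=3525/2501 G=1549824/657763] → run E
t=6: vr[E=4096/2501 F=3525/2501 G=1549824/657763] → run F
t=7: vr[E=4096/2501 F=6026/2501 G=1549824/657763] → run E
t=8: vr[E=5120/2501 F=6026/2501 G=1549824/657763] → run E
t=9: vr[F=6026/2501 G=1549824/657763] → run G
t=10: vr[F=6026/2501 G=2830336/657763] → run F
t=11: vr[F=8527/2501 G=2830336/657763] → run F
t=12: vr[F=11028/2501 G=2830336/657763] → run G
t=13: vr[F=11028/2501 G=4110848/657763] → run F
t=14: vr[G=4110848/657763] → run G
t=15: (idle)
t=16: (idle)

vruntime(G, start of tick 10) = 2830336/657763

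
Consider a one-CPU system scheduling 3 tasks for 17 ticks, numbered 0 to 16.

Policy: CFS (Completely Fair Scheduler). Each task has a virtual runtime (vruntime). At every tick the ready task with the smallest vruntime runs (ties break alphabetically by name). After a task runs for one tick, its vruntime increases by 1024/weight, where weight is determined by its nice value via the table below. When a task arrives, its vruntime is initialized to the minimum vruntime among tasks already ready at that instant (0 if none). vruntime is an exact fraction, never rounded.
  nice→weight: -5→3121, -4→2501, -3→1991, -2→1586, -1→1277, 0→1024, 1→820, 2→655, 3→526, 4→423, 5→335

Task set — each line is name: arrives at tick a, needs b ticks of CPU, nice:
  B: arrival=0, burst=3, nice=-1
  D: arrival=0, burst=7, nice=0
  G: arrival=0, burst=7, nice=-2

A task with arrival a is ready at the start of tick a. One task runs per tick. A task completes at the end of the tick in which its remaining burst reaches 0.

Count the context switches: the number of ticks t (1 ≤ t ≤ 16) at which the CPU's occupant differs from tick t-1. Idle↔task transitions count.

t=0: vr[B=0 D=0 G=0] → run B
t=1: vr[B=1024/1277 D=0 G=0] → run D
t=2: vr[B=1024/1277 D=1 G=0] → run G
t=3: vr[B=1024/1277 D=1 G=512/793] → run G
t=4: vr[B=1024/1277 D=1 G=1024/793] → run B
t=5: vr[B=2048/1277 D=1 G=1024/793] → run D
t=6: vr[B=2048/1277 D=2 G=1024/793] → run G
t=7: vr[B=2048/1277 D=2 G=1536/793] → run B
t=8: vr[D=2 G=1536/793] → run G
t=9: vr[D=2 G=2048/793] → run D
t=10: vr[D=3 G=2048/793] → run G
t=11: vr[D=3 G=2560/793] → run D
t=12: vr[D=4 G=2560/793] → run G
t=13: vr[D=4 G=3072/793] → run G
t=14: vr[D=4] → run D
t=15: vr[D=5] → run D
t=16: vr[D=6] → run D

context switches = 12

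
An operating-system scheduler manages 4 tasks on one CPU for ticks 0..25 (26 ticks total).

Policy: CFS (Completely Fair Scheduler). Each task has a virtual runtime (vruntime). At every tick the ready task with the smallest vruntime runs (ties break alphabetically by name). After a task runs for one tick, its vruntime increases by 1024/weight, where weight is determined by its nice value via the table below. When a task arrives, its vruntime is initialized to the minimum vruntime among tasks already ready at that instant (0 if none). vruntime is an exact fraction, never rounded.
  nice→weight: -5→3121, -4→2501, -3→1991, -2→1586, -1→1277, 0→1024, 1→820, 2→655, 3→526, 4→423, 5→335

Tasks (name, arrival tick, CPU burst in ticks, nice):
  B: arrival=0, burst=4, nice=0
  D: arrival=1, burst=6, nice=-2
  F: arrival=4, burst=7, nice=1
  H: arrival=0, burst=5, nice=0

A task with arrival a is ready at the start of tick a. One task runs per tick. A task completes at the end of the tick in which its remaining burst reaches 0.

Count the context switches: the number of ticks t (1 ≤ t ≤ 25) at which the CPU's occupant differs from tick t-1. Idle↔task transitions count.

context switches = 18

t=0: vr[B=0 H=0] → run B
t=1: vr[B=1 D=0 H=0] → run D
t=2: vr[B=1 D=512/793 H=0] → run H
t=3: vr[B=1 D=512/793 H=1] → run D
t=4: vr[B=1 D=1024/793 F=1 H=1] → run B
t=5: vr[B=2 D=1024/793 F=1 H=1] → run F
t=6: vr[B=2 D=1024/793 F=461/205 H=1] → run H
t=7: vr[B=2 D=1024/793 F=461/205 H=2] → run D
t=8: vr[B=2 D=1536/793 F=461/205 H=2] → run D
t=9: vr[B=2 D=2048/793 F=461/205 H=2] → run B
t=10: vr[B=3 D=2048/793 F=461/205 H=2] → run H
t=11: vr[B=3 D=2048/793 F=461/205 H=3] → run F
t=12: vr[B=3 D=2048/793 F=717/205 H=3] → run D
t=13: vr[B=3 D=2560/793 F=717/205 H=3] → run B
t=14: vr[D=2560/793 F=717/205 H=3] → run H
t=15: vr[D=2560/793 F=717/205 H=4] → run D
t=16: vr[F=717/205 H=4] → run F
t=17: vr[F=973/205 H=4] → run H
t=18: vr[F=973/205] → run F
t=19: vr[F=1229/205] → run F
t=20: vr[F=297/41] → run F
t=21: vr[F=1741/205] → run F
t=22: (idle)
t=23: (idle)
t=24: (idle)
t=25: (idle)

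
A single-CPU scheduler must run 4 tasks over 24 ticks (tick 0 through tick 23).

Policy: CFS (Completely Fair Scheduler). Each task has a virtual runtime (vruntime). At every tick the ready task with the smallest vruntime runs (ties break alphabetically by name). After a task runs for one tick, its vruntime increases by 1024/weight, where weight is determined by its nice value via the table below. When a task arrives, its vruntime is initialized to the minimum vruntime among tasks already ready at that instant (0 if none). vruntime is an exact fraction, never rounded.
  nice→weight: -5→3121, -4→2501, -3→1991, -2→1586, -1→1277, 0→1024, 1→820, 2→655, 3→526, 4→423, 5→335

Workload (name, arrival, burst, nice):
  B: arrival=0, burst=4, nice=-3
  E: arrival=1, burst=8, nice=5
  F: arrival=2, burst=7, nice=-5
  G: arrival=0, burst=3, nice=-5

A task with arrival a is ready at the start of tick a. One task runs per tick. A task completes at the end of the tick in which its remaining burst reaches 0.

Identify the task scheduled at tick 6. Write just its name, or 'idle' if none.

t=0: vr[B=0 G=0] → run B
t=1: vr[B=1024/1991 E=0 G=0] → run E
t=2: vr[B=1024/1991 E=1024/335 F=0 G=0] → run F
t=3: vr[B=1024/1991 E=1024/335 F=1024/3121 G=0] → run G
t=4: vr[B=1024/1991 E=1024/335 F=1024/3121 G=1024/3121] → run F
t=5: vr[B=1024/1991 E=1024/335 F=2048/3121 G=1024/3121] → run G
t=6: vr[B=1024/1991 E=1024/335 F=2048/3121 G=2048/3121] → run B
t=7: vr[B=2048/1991 E=1024/335 F=2048/3121 G=2048/3121] → run F
t=8: vr[B=2048/1991 E=1024/335 F=3072/3121 G=2048/3121] → run G
t=9: vr[B=2048/1991 E=1024/335 F=3072/3121] → run F
t=10: vr[B=2048/1991 E=1024/335 F=4096/3121] → run B
t=11: vr[B=3072/1991 E=1024/335 F=4096/3121] → run F
t=12: vr[B=3072/1991 E=1024/335 F=5120/3121] → run B
t=13: vr[E=1024/335 F=5120/3121] → run F
t=14: vr[E=1024/335 F=6144/3121] → run F
t=15: vr[E=1024/335] → run E
t=16: vr[E=2048/335] → run E
t=17: vr[E=3072/335] → run E
t=18: vr[E=4096/335] → run E
t=19: vr[E=1024/67] → run E
t=20: vr[E=6144/335] → run E
t=21: vr[E=7168/335] → run E
t=22: (idle)
t=23: (idle)

running at tick 6 = B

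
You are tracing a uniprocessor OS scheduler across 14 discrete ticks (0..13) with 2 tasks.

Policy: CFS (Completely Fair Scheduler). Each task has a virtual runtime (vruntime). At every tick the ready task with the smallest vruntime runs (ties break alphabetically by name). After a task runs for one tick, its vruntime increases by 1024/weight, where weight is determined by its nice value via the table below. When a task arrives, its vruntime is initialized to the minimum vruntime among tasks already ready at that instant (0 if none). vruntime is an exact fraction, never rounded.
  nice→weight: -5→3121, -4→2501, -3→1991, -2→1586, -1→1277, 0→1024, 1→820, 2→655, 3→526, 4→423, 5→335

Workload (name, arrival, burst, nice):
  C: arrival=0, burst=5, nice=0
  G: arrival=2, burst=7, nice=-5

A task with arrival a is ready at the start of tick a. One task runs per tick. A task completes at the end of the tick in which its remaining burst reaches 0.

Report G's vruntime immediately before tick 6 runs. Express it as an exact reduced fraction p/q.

t=0: vr[C=0] → run C
t=1: vr[C=1] → run C
t=2: vr[C=2 G=2] → run C
t=3: vr[C=3 G=2] → run G
t=4: vr[C=3 G=7266/3121] → run G
t=5: vr[C=3 G=8290/3121] → run G
t=6: vr[C=3 G=9314/3121] → run G
t=7: vr[C=3 G=10338/3121] → run C
t=8: vr[C=4 G=10338/3121] → run G
t=9: vr[C=4 G=11362/3121] → run G
t=10: vr[C=4 G=12386/3121] → run G
t=11: vr[C=4] → run C
t=12: (idle)
t=13: (idle)

vruntime(G, start of tick 6) = 9314/3121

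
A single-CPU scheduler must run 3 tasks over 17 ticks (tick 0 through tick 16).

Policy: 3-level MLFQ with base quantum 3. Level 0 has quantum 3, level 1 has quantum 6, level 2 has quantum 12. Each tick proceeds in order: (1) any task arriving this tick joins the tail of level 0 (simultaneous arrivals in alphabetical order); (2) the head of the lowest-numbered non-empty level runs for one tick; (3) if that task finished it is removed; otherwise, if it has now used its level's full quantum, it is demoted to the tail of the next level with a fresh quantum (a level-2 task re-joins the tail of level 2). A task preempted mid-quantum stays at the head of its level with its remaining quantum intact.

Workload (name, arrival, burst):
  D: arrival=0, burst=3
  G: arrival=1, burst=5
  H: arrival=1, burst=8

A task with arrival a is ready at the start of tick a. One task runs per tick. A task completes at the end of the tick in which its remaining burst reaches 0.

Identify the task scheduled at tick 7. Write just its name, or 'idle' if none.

running at tick 7 = H

t=0: L0/L1/L2 = D/-/- → run D
t=1: L0/L1/L2 = DGH/-/- → run D
t=2: L0/L1/L2 = DGH/-/- → run D
t=3: L0/L1/L2 = GH/-/- → run G
t=4: L0/L1/L2 = GH/-/- → run G
t=5: L0/L1/L2 = GH/-/- → run G
t=6: L0/L1/L2 = H/G/- → run H
t=7: L0/L1/L2 = H/G/- → run H
t=8: L0/L1/L2 = H/G/- → run H
t=9: L0/L1/L2 = -/GH/- → run G
t=10: L0/L1/L2 = -/GH/- → run G
t=11: L0/L1/L2 = -/H/- → run H
t=12: L0/L1/L2 = -/H/- → run H
t=13: L0/L1/L2 = -/H/- → run H
t=14: L0/L1/L2 = -/H/- → run H
t=15: L0/L1/L2 = -/H/- → run H
t=16: (idle)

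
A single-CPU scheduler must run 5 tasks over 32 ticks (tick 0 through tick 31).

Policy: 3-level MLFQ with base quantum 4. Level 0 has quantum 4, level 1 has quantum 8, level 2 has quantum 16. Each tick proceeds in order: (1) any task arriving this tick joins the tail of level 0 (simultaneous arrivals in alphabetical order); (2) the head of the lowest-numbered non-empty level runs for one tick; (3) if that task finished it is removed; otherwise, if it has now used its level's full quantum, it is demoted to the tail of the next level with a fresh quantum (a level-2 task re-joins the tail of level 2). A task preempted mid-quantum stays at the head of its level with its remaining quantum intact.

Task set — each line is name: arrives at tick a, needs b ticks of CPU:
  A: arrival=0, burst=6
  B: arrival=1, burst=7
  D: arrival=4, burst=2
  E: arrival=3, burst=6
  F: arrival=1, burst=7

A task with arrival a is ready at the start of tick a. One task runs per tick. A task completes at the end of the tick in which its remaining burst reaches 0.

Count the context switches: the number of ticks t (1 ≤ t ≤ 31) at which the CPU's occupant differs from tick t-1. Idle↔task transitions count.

context switches = 9

t=0: L0/L1/L2 = A/-/- → run A
t=1: L0/L1/L2 = ABF/-/- → run A
t=2: L0/L1/L2 = ABF/-/- → run A
t=3: L0/L1/L2 = ABFE/-/- → run A
t=4: L0/L1/L2 = BFED/A/- → run B
t=5: L0/L1/L2 = BFED/A/- → run B
t=6: L0/L1/L2 = BFED/A/- → run B
t=7: L0/L1/L2 = BFED/A/- → run B
t=8: L0/L1/L2 = FED/AB/- → run F
t=9: L0/L1/L2 = FED/AB/- → run F
t=10: L0/L1/L2 = FED/AB/- → run F
t=11: L0/L1/L2 = FED/AB/- → run F
t=12: L0/L1/L2 = ED/ABF/- → run E
t=13: L0/L1/L2 = ED/ABF/- → run E
t=14: L0/L1/L2 = ED/ABF/- → run E
t=15: L0/L1/L2 = ED/ABF/- → run E
t=16: L0/L1/L2 = D/ABFE/- → run D
t=17: L0/L1/L2 = D/ABFE/- → run D
t=18: L0/L1/L2 = -/ABFE/- → run A
t=19: L0/L1/L2 = -/ABFE/- → run A
t=20: L0/L1/L2 = -/BFE/- → run B
t=21: L0/L1/L2 = -/BFE/- → run B
t=22: L0/L1/L2 = -/BFE/- → run B
t=23: L0/L1/L2 = -/FE/- → run F
t=24: L0/L1/L2 = -/FE/- → run F
t=25: L0/L1/L2 = -/FE/- → run F
t=26: L0/L1/L2 = -/E/- → run E
t=27: L0/L1/L2 = -/E/- → run E
t=28: (idle)
t=29: (idle)
t=30: (idle)
t=31: (idle)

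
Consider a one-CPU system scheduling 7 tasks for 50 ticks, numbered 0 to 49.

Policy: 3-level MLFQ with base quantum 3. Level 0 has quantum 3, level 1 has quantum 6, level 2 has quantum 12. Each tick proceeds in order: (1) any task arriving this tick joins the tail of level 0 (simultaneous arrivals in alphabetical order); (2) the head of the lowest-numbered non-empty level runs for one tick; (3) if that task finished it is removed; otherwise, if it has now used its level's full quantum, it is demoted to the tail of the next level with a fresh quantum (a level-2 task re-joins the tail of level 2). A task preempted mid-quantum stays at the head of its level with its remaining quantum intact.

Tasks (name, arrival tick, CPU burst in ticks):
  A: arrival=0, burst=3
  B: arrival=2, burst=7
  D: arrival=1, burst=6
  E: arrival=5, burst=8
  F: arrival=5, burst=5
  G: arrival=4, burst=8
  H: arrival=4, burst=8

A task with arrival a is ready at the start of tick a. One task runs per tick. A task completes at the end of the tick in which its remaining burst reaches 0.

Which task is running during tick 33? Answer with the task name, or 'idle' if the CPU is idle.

t=0: L0/L1/L2 = A/-/- → run A
t=1: L0/L1/L2 = AD/-/- → run A
t=2: L0/L1/L2 = ADB/-/- → run A
t=3: L0/L1/L2 = DB/-/- → run D
t=4: L0/L1/L2 = DBGH/-/- → run D
t=5: L0/L1/L2 = DBGHEF/-/- → run D
t=6: L0/L1/L2 = BGHEF/D/- → run B
t=7: L0/L1/L2 = BGHEF/D/- → run B
t=8: L0/L1/L2 = BGHEF/D/- → run B
t=9: L0/L1/L2 = GHEF/DB/- → run G
t=10: L0/L1/L2 = GHEF/DB/- → run G
t=11: L0/L1/L2 = GHEF/DB/- → run G
t=12: L0/L1/L2 = HEF/DBG/- → run H
t=13: L0/L1/L2 = HEF/DBG/- → run H
t=14: L0/L1/L2 = HEF/DBG/- → run H
t=15: L0/L1/L2 = EF/DBGH/- → run E
t=16: L0/L1/L2 = EF/DBGH/- → run E
t=17: L0/L1/L2 = EF/DBGH/- → run E
t=18: L0/L1/L2 = F/DBGHE/- → run F
t=19: L0/L1/L2 = F/DBGHE/- → run F
t=20: L0/L1/L2 = F/DBGHE/- → run F
t=21: L0/L1/L2 = -/DBGHEF/- → run D
t=22: L0/L1/L2 = -/DBGHEF/- → run D
t=23: L0/L1/L2 = -/DBGHEF/- → run D
t=24: L0/L1/L2 = -/BGHEF/- → run B
t=25: L0/L1/L2 = -/BGHEF/- → run B
t=26: L0/L1/L2 = -/BGHEF/- → run B
t=27: L0/L1/L2 = -/BGHEF/- → run B
t=28: L0/L1/L2 = -/GHEF/- → run G
t=29: L0/L1/L2 = -/GHEF/- → run G
t=30: L0/L1/L2 = -/GHEF/- → run G
t=31: L0/L1/L2 = -/GHEF/- → run G
t=32: L0/L1/L2 = -/GHEF/- → run G
t=33: L0/L1/L2 = -/HEF/- → run H
t=34: L0/L1/L2 = -/HEF/- → run H
t=35: L0/L1/L2 = -/HEF/- → run H
t=36: L0/L1/L2 = -/HEF/- → run H
t=37: L0/L1/L2 = -/HEF/- → run H
t=38: L0/L1/L2 = -/EF/- → run E
t=39: L0/L1/L2 = -/EF/- → run E
t=40: L0/L1/L2 = -/EF/- → run E
t=41: L0/L1/L2 = -/EF/- → run E
t=42: L0/L1/L2 = -/EF/- → run E
t=43: L0/L1/L2 = -/F/- → run F
t=44: L0/L1/L2 = -/F/- → run F
t=45: (idle)
t=46: (idle)
t=47: (idle)
t=48: (idle)
t=49: (idle)

running at tick 33 = H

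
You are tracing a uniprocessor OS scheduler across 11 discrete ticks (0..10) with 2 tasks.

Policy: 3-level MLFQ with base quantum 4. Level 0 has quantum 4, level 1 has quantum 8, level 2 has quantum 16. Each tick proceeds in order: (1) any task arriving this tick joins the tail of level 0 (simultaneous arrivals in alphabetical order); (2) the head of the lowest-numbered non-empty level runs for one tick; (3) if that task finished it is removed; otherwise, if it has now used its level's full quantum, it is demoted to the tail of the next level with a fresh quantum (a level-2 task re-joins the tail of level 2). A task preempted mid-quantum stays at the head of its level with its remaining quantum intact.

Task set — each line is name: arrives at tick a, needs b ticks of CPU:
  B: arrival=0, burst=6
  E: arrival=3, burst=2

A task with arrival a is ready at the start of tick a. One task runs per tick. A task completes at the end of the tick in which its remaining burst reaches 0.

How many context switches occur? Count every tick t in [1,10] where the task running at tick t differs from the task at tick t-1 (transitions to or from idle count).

t=0: L0/L1/L2 = B/-/- → run B
t=1: L0/L1/L2 = B/-/- → run B
t=2: L0/L1/L2 = B/-/- → run B
t=3: L0/L1/L2 = BE/-/- → run B
t=4: L0/L1/L2 = E/B/- → run E
t=5: L0/L1/L2 = E/B/- → run E
t=6: L0/L1/L2 = -/B/- → run B
t=7: L0/L1/L2 = -/B/- → run B
t=8: (idle)
t=9: (idle)
t=10: (idle)

context switches = 3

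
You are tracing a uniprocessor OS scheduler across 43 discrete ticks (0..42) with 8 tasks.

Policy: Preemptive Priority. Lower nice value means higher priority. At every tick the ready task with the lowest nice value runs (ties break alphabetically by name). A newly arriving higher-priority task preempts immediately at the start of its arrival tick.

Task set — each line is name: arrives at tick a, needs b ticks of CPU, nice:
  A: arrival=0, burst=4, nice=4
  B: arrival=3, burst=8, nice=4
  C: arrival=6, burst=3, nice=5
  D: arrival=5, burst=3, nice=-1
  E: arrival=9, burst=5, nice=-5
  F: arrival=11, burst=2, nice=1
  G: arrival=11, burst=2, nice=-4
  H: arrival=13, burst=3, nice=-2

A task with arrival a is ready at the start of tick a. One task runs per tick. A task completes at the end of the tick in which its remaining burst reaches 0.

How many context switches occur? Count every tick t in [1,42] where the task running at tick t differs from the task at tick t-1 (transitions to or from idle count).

t=0: ready={A} → run A
t=1: ready={A} → run A
t=2: ready={A} → run A
t=3: ready={A,B} → run A
t=4: ready={B} → run B
t=5: ready={B,D} → run D
t=6: ready={B,C,D} → run D
t=7: ready={B,C,D} → run D
t=8: ready={B,C} → run B
t=9: ready={B,C,E} → run E
t=10: ready={B,C,E} → run E
t=11: ready={B,C,E,F,G} → run E
t=12: ready={B,C,E,F,G} → run E
t=13: ready={B,C,E,F,G,H} → run E
t=14: ready={B,C,F,G,H} → run G
t=15: ready={B,C,F,G,H} → run G
t=16: ready={B,C,F,H} → run H
t=17: ready={B,C,F,H} → run H
t=18: ready={B,C,F,H} → run H
t=19: ready={B,C,F} → run F
t=20: ready={B,C,F} → run F
t=21: ready={B,C} → run B
t=22: ready={B,C} → run B
t=23: ready={B,C} → run B
t=24: ready={B,C} → run B
t=25: ready={B,C} → run B
t=26: ready={B,C} → run B
t=27: ready={C} → run C
t=28: ready={C} → run C
t=29: ready={C} → run C
t=30: (idle)
t=31: (idle)
t=32: (idle)
t=33: (idle)
t=34: (idle)
t=35: (idle)
t=36: (idle)
t=37: (idle)
t=38: (idle)
t=39: (idle)
t=40: (idle)
t=41: (idle)
t=42: (idle)

context switches = 10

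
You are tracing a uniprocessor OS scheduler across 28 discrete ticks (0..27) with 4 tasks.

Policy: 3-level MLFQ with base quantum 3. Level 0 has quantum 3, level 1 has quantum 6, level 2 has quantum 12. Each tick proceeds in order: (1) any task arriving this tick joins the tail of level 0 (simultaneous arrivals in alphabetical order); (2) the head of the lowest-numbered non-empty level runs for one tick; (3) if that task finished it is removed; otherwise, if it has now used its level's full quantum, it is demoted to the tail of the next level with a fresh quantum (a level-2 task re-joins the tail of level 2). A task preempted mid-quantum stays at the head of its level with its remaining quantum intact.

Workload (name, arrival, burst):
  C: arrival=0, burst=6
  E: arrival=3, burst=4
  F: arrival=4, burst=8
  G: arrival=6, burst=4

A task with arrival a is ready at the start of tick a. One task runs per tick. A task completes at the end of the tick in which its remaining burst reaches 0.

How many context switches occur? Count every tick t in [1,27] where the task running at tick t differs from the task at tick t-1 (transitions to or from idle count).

t=0: L0/L1/L2 = C/-/- → run C
t=1: L0/L1/L2 = C/-/- → run C
t=2: L0/L1/L2 = C/-/- → run C
t=3: L0/L1/L2 = E/C/- → run E
t=4: L0/L1/L2 = EF/C/- → run E
t=5: L0/L1/L2 = EF/C/- → run E
t=6: L0/L1/L2 = FG/CE/- → run F
t=7: L0/L1/L2 = FG/CE/- → run F
t=8: L0/L1/L2 = FG/CE/- → run F
t=9: L0/L1/L2 = G/CEF/- → run G
t=10: L0/L1/L2 = G/CEF/- → run G
t=11: L0/L1/L2 = G/CEF/- → run G
t=12: L0/L1/L2 = -/CEFG/- → run C
t=13: L0/L1/L2 = -/CEFG/- → run C
t=14: L0/L1/L2 = -/CEFG/- → run C
t=15: L0/L1/L2 = -/EFG/- → run E
t=16: L0/L1/L2 = -/FG/- → run F
t=17: L0/L1/L2 = -/FG/- → run F
t=18: L0/L1/L2 = -/FG/- → run F
t=19: L0/L1/L2 = -/FG/- → run F
t=20: L0/L1/L2 = -/FG/- → run F
t=21: L0/L1/L2 = -/G/- → run G
t=22: (idle)
t=23: (idle)
t=24: (idle)
t=25: (idle)
t=26: (idle)
t=27: (idle)

context switches = 8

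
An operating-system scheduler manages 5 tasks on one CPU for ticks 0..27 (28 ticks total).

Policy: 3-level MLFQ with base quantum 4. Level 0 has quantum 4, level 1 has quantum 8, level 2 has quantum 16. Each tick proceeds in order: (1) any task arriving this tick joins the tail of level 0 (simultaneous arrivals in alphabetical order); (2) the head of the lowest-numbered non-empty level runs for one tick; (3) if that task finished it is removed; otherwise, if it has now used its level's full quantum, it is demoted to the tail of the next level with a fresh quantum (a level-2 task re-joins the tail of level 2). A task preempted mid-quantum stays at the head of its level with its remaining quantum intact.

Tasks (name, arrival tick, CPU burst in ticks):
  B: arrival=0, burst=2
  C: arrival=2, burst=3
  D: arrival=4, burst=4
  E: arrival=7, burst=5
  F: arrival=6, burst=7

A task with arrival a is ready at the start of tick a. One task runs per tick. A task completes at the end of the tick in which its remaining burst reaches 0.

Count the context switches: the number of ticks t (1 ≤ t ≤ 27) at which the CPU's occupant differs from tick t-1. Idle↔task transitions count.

context switches = 7

t=0: L0/L1/L2 = B/-/- → run B
t=1: L0/L1/L2 = B/-/- → run B
t=2: L0/L1/L2 = C/-/- → run C
t=3: L0/L1/L2 = C/-/- → run C
t=4: L0/L1/L2 = CD/-/- → run C
t=5: L0/L1/L2 = D/-/- → run D
t=6: L0/L1/L2 = DF/-/- → run D
t=7: L0/L1/L2 = DFE/-/- → run D
t=8: L0/L1/L2 = DFE/-/- → run D
t=9: L0/L1/L2 = FE/-/- → run F
t=10: L0/L1/L2 = FE/-/- → run F
t=11: L0/L1/L2 = FE/-/- → run F
t=12: L0/L1/L2 = FE/-/- → run F
t=13: L0/L1/L2 = E/F/- → run E
t=14: L0/L1/L2 = E/F/- → run E
t=15: L0/L1/L2 = E/F/- → run E
t=16: L0/L1/L2 = E/F/- → run E
t=17: L0/L1/L2 = -/FE/- → run F
t=18: L0/L1/L2 = -/FE/- → run F
t=19: L0/L1/L2 = -/FE/- → run F
t=20: L0/L1/L2 = -/E/- → run E
t=21: (idle)
t=22: (idle)
t=23: (idle)
t=24: (idle)
t=25: (idle)
t=26: (idle)
t=27: (idle)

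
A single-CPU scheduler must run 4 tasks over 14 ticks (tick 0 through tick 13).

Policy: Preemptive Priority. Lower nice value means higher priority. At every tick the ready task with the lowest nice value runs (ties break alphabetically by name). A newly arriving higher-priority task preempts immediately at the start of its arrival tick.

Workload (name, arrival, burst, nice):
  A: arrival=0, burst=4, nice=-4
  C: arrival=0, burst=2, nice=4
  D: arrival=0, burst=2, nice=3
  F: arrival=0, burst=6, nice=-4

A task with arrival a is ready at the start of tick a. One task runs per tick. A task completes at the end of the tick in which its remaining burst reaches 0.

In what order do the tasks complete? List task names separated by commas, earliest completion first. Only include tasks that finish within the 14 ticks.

completion order = A, F, D, C

t=0: ready={A,C,D,F} → run A
t=1: ready={A,C,D,F} → run A
t=2: ready={A,C,D,F} → run A
t=3: ready={A,C,D,F} → run A
t=4: ready={C,D,F} → run F
t=5: ready={C,D,F} → run F
t=6: ready={C,D,F} → run F
t=7: ready={C,D,F} → run F
t=8: ready={C,D,F} → run F
t=9: ready={C,D,F} → run F
t=10: ready={C,D} → run D
t=11: ready={C,D} → run D
t=12: ready={C} → run C
t=13: ready={C} → run C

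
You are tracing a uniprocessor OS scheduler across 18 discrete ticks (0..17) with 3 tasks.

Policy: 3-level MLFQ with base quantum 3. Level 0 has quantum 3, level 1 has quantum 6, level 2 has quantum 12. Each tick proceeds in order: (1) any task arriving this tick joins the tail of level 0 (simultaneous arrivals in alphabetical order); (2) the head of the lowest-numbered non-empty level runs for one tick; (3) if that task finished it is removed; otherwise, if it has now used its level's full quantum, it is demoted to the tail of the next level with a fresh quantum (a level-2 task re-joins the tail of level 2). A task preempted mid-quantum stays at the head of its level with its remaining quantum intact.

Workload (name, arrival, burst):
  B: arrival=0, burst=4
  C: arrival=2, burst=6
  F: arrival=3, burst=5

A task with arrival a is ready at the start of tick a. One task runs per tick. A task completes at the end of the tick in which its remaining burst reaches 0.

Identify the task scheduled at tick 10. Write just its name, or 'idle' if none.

t=0: L0/L1/L2 = B/-/- → run B
t=1: L0/L1/L2 = B/-/- → run B
t=2: L0/L1/L2 = BC/-/- → run B
t=3: L0/L1/L2 = CF/B/- → run C
t=4: L0/L1/L2 = CF/B/- → run C
t=5: L0/L1/L2 = CF/B/- → run C
t=6: L0/L1/L2 = F/BC/- → run F
t=7: L0/L1/L2 = F/BC/- → run F
t=8: L0/L1/L2 = F/BC/- → run F
t=9: L0/L1/L2 = -/BCF/- → run B
t=10: L0/L1/L2 = -/CF/- → run C
t=11: L0/L1/L2 = -/CF/- → run C
t=12: L0/L1/L2 = -/CF/- → run C
t=13: L0/L1/L2 = -/F/- → run F
t=14: L0/L1/L2 = -/F/- → run F
t=15: (idle)
t=16: (idle)
t=17: (idle)

running at tick 10 = C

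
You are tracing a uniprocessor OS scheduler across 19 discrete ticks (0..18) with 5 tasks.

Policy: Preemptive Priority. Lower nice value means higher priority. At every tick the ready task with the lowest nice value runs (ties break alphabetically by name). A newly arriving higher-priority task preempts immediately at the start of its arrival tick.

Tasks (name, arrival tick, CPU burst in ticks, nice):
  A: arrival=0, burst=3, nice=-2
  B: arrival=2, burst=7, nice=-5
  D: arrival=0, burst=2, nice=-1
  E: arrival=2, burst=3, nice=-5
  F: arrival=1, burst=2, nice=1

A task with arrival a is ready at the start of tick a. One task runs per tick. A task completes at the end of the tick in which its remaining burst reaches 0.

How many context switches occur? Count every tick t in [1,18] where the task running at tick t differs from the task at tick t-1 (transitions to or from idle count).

t=0: ready={A,D} → run A
t=1: ready={A,D,F} → run A
t=2: ready={A,B,D,E,F} → run B
t=3: ready={A,B,D,E,F} → run B
t=4: ready={A,B,D,E,F} → run B
t=5: ready={A,B,D,E,F} → run B
t=6: ready={A,B,D,E,F} → run B
t=7: ready={A,B,D,E,F} → run B
t=8: ready={A,B,D,E,F} → run B
t=9: ready={A,D,E,F} → run E
t=10: ready={A,D,E,F} → run E
t=11: ready={A,D,E,F} → run E
t=12: ready={A,D,F} → run A
t=13: ready={D,F} → run D
t=14: ready={D,F} → run D
t=15: ready={F} → run F
t=16: ready={F} → run F
t=17: (idle)
t=18: (idle)

context switches = 6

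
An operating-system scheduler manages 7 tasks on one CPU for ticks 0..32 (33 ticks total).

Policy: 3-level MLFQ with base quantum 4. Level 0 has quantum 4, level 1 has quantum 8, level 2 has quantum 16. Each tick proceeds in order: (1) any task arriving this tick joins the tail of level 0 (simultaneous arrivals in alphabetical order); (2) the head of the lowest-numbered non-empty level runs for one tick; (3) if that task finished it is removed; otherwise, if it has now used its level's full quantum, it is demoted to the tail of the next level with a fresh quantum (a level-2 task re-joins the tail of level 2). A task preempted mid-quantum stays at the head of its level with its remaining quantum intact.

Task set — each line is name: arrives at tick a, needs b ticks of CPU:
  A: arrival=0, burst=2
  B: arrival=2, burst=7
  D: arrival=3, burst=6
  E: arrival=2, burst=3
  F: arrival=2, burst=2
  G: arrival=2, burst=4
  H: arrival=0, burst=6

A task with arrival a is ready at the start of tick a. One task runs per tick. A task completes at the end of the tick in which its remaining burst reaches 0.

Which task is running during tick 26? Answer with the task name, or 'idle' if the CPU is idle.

t=0: L0/L1/L2 = AH/-/- → run A
t=1: L0/L1/L2 = AH/-/- → run A
t=2: L0/L1/L2 = HBEFG/-/- → run H
t=3: L0/L1/L2 = HBEFGD/-/- → run H
t=4: L0/L1/L2 = HBEFGD/-/- → run H
t=5: L0/L1/L2 = HBEFGD/-/- → run H
t=6: L0/L1/L2 = BEFGD/H/- → run B
t=7: L0/L1/L2 = BEFGD/H/- → run B
t=8: L0/L1/L2 = BEFGD/H/- → run B
t=9: L0/L1/L2 = BEFGD/H/- → run B
t=10: L0/L1/L2 = EFGD/HB/- → run E
t=11: L0/L1/L2 = EFGD/HB/- → run E
t=12: L0/L1/L2 = EFGD/HB/- → run E
t=13: L0/L1/L2 = FGD/HB/- → run F
t=14: L0/L1/L2 = FGD/HB/- → run F
t=15: L0/L1/L2 = GD/HB/- → run G
t=16: L0/L1/L2 = GD/HB/- → run G
t=17: L0/L1/L2 = GD/HB/- → run G
t=18: L0/L1/L2 = GD/HB/- → run G
t=19: L0/L1/L2 = D/HB/- → run D
t=20: L0/L1/L2 = D/HB/- → run D
t=21: L0/L1/L2 = D/HB/- → run D
t=22: L0/L1/L2 = D/HB/- → run D
t=23: L0/L1/L2 = -/HBD/- → run H
t=24: L0/L1/L2 = -/HBD/- → run H
t=25: L0/L1/L2 = -/BD/- → run B
t=26: L0/L1/L2 = -/BD/- → run B
t=27: L0/L1/L2 = -/BD/- → run B
t=28: L0/L1/L2 = -/D/- → run D
t=29: L0/L1/L2 = -/D/- → run D
t=30: (idle)
t=31: (idle)
t=32: (idle)

running at tick 26 = B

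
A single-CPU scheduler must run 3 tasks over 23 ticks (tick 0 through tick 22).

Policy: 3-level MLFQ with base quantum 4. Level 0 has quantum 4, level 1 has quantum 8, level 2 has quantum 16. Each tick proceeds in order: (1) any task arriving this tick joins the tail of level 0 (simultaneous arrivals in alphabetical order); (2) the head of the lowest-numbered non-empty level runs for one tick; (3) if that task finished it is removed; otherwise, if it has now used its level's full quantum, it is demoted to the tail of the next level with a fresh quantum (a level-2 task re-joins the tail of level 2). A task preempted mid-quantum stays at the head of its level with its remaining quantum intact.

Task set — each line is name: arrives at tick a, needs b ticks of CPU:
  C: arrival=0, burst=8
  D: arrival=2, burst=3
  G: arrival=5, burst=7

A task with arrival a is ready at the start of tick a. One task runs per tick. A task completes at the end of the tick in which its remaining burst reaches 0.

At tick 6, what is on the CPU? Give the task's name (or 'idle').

running at tick 6 = D

t=0: L0/L1/L2 = C/-/- → run C
t=1: L0/L1/L2 = C/-/- → run C
t=2: L0/L1/L2 = CD/-/- → run C
t=3: L0/L1/L2 = CD/-/- → run C
t=4: L0/L1/L2 = D/C/- → run D
t=5: L0/L1/L2 = DG/C/- → run D
t=6: L0/L1/L2 = DG/C/- → run D
t=7: L0/L1/L2 = G/C/- → run G
t=8: L0/L1/L2 = G/C/- → run G
t=9: L0/L1/L2 = G/C/- → run G
t=10: L0/L1/L2 = G/C/- → run G
t=11: L0/L1/L2 = -/CG/- → run C
t=12: L0/L1/L2 = -/CG/- → run C
t=13: L0/L1/L2 = -/CG/- → run C
t=14: L0/L1/L2 = -/CG/- → run C
t=15: L0/L1/L2 = -/G/- → run G
t=16: L0/L1/L2 = -/G/- → run G
t=17: L0/L1/L2 = -/G/- → run G
t=18: (idle)
t=19: (idle)
t=20: (idle)
t=21: (idle)
t=22: (idle)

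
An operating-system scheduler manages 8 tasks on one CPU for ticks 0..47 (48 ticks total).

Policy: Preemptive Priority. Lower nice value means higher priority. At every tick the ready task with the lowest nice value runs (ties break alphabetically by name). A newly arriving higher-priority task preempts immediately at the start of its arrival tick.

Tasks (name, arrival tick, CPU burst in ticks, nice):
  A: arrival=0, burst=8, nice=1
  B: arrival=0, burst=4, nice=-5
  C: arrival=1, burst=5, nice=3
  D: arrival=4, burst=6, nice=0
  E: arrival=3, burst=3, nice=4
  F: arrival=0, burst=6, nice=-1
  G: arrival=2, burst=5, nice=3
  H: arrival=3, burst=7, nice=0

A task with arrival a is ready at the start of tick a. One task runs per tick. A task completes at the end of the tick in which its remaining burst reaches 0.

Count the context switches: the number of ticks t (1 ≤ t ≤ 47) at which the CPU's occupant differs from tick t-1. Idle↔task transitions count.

t=0: ready={A,B,F} → run B
t=1: ready={A,B,C,F} → run B
t=2: ready={A,B,C,F,G} → run B
t=3: ready={A,B,C,E,F,G,H} → run B
t=4: ready={A,C,D,E,F,G,H} → run F
t=5: ready={A,C,D,E,F,G,H} → run F
t=6: ready={A,C,D,E,F,G,H} → run F
t=7: ready={A,C,D,E,F,G,H} → run F
t=8: ready={A,C,D,E,F,G,H} → run F
t=9: ready={A,C,D,E,F,G,H} → run F
t=10: ready={A,C,D,E,G,H} → run D
t=11: ready={A,C,D,E,G,H} → run D
t=12: ready={A,C,D,E,G,H} → run D
t=13: ready={A,C,D,E,G,H} → run D
t=14: ready={A,C,D,E,G,H} → run D
t=15: ready={A,C,D,E,G,H} → run D
t=16: ready={A,C,E,G,H} → run H
t=17: ready={A,C,E,G,H} → run H
t=18: ready={A,C,E,G,H} → run H
t=19: ready={A,C,E,G,H} → run H
t=20: ready={A,C,E,G,H} → run H
t=21: ready={A,C,E,G,H} → run H
t=22: ready={A,C,E,G,H} → run H
t=23: ready={A,C,E,G} → run A
t=24: ready={A,C,E,G} → run A
t=25: ready={A,C,E,G} → run A
t=26: ready={A,C,E,G} → run A
t=27: ready={A,C,E,G} → run A
t=28: ready={A,C,E,G} → run A
t=29: ready={A,C,E,G} → run A
t=30: ready={A,C,E,G} → run A
t=31: ready={C,E,G} → run C
t=32: ready={C,E,G} → run C
t=33: ready={C,E,G} → run C
t=34: ready={C,E,G} → run C
t=35: ready={C,E,G} → run C
t=36: ready={E,G} → run G
t=37: ready={E,G} → run G
t=38: ready={E,G} → run G
t=39: ready={E,G} → run G
t=40: ready={E,G} → run G
t=41: ready={E} → run E
t=42: ready={E} → run E
t=43: ready={E} → run E
t=44: (idle)
t=45: (idle)
t=46: (idle)
t=47: (idle)

context switches = 8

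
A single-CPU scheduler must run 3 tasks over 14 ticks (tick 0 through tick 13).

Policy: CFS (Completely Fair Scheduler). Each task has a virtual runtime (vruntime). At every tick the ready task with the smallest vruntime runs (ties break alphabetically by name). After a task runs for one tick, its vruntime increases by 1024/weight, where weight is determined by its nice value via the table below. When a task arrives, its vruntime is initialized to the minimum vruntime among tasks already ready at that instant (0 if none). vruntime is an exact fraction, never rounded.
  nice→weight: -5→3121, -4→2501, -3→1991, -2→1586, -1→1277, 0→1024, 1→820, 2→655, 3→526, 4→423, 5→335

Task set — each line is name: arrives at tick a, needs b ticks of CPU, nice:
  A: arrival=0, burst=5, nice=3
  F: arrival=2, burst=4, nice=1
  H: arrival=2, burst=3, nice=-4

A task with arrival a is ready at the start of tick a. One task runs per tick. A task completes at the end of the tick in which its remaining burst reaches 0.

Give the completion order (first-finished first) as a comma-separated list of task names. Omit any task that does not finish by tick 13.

t=0: vr[A=0] → run A
t=1: vr[A=512/263] → run A
t=2: vr[A=1024/263 F=1024/263 H=1024/263] → run A
t=3: vr[A=1536/263 F=1024/263 H=1024/263] → run F
t=4: vr[A=1536/263 F=277248/53915 H=1024/263] → run H
t=5: vr[A=1536/263 F=277248/53915 H=2830336/657763] → run H
t=6: vr[A=1536/263 F=277248/53915 H=3099648/657763] → run H
t=7: vr[A=1536/263 F=277248/53915] → run F
t=8: vr[A=1536/263 F=344576/53915] → run A
t=9: vr[A=2048/263 F=344576/53915] → run F
t=10: vr[A=2048/263 F=411904/53915] → run F
t=11: vr[A=2048/263] → run A
t=12: (idle)
t=13: (idle)

completion order = H, F, A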